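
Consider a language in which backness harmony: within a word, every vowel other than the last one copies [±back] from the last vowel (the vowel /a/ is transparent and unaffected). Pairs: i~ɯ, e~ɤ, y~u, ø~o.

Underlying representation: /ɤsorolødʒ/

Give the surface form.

[esørølødʒ]

/ɤ/ harmonizes with /ø/ ([-back]) → [e]
/o/ harmonizes with /ø/ ([-back]) → [ø]
/o/ harmonizes with /ø/ ([-back]) → [ø]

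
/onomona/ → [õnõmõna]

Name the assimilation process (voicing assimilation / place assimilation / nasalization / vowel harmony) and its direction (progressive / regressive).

/o/→[õ] /o/→[õ] /o/→[õ].
Each target copies a feature from the following segment, so the direction is regressive.

nasalization, regressive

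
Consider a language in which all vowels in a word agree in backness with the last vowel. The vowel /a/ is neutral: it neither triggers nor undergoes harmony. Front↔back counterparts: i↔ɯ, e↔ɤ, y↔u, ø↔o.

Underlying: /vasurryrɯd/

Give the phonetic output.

[vasurrurɯd]

/y/ harmonizes with /ɯ/ ([+back]) → [u]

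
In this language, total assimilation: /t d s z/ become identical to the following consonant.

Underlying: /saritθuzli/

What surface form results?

[sariθθulli]

/t/ before /θ/ → [θ] (total assimilation)
/z/ before /l/ → [l] (total assimilation)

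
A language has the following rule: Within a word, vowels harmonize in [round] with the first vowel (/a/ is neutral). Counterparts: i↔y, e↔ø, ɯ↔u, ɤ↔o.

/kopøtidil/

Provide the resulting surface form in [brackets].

/i/ harmonizes with /o/ ([+round]) → [y]
/i/ harmonizes with /o/ ([+round]) → [y]

[kopøtydyl]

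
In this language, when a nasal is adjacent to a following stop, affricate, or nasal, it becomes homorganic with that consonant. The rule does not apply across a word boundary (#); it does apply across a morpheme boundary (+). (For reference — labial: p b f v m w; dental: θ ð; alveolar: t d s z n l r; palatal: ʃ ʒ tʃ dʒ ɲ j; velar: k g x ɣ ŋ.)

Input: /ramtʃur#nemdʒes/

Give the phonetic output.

/m/ before /tʃ/ (palatal) → [ɲ]
/m/ before /dʒ/ (palatal) → [ɲ]

[raɲtʃur#neɲdʒes]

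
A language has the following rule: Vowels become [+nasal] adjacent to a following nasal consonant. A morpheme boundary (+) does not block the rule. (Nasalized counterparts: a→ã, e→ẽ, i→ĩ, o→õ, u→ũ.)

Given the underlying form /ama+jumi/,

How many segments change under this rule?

2

/a/ before nasal /m/ → [ã]
/u/ before nasal /m/ → [ũ]
2 segments change.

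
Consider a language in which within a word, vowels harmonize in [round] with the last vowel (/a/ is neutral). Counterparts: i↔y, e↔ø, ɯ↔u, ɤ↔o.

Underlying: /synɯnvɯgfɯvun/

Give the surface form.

[synunvugfuvun]

/ɯ/ harmonizes with /u/ ([+round]) → [u]
/ɯ/ harmonizes with /u/ ([+round]) → [u]
/ɯ/ harmonizes with /u/ ([+round]) → [u]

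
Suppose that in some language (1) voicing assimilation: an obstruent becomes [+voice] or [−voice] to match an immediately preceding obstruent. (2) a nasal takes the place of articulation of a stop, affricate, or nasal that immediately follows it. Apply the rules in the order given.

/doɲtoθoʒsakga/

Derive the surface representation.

Rule 1: /s/ after /ʒ/ (voiced) → [z]
Rule 1: /g/ after /k/ (voiceless) → [k]
After rule 1: doɲtoθoʒzakka
Rule 2: /ɲ/ before /t/ (alveolar) → [n]

[dontoθoʒzakka]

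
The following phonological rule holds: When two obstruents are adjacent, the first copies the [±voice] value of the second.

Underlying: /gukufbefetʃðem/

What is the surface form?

/f/ before /b/ (voiced) → [v]
/tʃ/ before /ð/ (voiced) → [dʒ]

[gukuvbefedʒðem]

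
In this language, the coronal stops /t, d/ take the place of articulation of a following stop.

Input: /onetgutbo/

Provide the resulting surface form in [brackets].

/t/ before /g/ (velar) → [k]
/t/ before /b/ (labial) → [p]

[onekgupbo]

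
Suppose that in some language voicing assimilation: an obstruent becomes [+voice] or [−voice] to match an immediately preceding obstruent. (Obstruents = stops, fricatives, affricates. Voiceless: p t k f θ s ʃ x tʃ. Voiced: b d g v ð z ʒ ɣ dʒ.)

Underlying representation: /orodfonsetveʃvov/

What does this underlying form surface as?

/f/ after /d/ (voiced) → [v]
/v/ after /t/ (voiceless) → [f]
/v/ after /ʃ/ (voiceless) → [f]

[orodvonsetfeʃfov]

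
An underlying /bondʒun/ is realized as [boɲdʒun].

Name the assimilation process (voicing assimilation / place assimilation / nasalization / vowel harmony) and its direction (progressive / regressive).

place assimilation, regressive

/n/→[ɲ].
Each target copies a feature from the following segment, so the direction is regressive.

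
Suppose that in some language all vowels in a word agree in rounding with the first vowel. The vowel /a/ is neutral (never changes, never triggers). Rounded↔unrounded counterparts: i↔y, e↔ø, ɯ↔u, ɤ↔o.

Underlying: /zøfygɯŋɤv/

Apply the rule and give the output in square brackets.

[zøfyguŋov]

/ɯ/ harmonizes with /ø/ ([+round]) → [u]
/ɤ/ harmonizes with /ø/ ([+round]) → [o]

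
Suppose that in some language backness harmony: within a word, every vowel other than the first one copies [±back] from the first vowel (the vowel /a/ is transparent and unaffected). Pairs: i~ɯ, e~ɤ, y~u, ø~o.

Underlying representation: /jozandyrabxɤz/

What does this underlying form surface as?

/y/ harmonizes with /o/ ([+back]) → [u]

[jozandurabxɤz]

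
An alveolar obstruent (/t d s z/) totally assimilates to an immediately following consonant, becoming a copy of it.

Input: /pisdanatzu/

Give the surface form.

/s/ before /d/ → [d] (total assimilation)
/t/ before /z/ → [z] (total assimilation)

[piddanazzu]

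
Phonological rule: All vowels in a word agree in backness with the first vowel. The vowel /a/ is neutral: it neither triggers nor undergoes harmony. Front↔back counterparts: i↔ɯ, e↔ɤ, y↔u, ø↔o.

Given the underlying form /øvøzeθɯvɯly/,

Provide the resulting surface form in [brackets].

[øvøzeθivily]

/ɯ/ harmonizes with /ø/ ([-back]) → [i]
/ɯ/ harmonizes with /ø/ ([-back]) → [i]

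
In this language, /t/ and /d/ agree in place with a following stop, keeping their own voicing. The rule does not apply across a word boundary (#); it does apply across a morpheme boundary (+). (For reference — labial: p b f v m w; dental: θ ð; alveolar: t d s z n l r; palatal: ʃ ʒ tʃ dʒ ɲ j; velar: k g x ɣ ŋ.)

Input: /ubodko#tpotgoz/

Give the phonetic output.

[ubogko#ppokgoz]

/d/ before /k/ (velar) → [g]
/t/ before /p/ (labial) → [p]
/t/ before /g/ (velar) → [k]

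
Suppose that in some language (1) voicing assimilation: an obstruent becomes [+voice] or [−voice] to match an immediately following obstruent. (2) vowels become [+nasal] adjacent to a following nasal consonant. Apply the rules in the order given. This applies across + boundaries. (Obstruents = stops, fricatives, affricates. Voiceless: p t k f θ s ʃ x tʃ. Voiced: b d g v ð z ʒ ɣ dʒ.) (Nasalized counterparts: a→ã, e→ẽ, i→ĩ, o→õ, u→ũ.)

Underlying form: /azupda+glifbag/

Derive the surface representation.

Rule 1: /p/ before /d/ (voiced) → [b]
Rule 1: /f/ before /b/ (voiced) → [v]
After rule 1: azubda+glivbag
Rule 2: no segment meets the rule's conditions; no change.

[azubda+glivbag]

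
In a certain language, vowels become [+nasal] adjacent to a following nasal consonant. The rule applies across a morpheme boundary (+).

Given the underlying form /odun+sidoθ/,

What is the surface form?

[odũn+sidoθ]

/u/ before nasal /n/ → [ũ]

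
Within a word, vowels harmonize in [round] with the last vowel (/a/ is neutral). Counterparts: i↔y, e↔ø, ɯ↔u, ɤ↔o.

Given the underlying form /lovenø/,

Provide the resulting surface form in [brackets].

[lovønø]

/e/ harmonizes with /ø/ ([+round]) → [ø]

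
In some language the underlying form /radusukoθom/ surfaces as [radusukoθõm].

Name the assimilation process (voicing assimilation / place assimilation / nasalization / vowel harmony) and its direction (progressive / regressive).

nasalization, regressive

/o/→[õ].
Each target copies a feature from the following segment, so the direction is regressive.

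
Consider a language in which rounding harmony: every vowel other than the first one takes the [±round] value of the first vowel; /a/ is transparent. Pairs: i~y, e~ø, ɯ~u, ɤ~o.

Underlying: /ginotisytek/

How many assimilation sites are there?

/o/ harmonizes with /i/ ([-round]) → [ɤ]
/y/ harmonizes with /i/ ([-round]) → [i]
2 segments change.

2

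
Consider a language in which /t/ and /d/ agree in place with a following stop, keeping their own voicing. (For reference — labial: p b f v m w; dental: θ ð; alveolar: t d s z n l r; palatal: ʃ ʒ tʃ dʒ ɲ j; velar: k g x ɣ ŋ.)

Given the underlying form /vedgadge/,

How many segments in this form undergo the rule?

/d/ before /g/ (velar) → [g]
/d/ before /g/ (velar) → [g]
2 segments change.

2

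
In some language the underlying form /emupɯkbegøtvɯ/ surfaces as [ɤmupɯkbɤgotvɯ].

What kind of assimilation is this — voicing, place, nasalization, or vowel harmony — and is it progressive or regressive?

/e/→[ɤ] /e/→[ɤ] /ø/→[o].
Vowels agree with the last vowel, so the harmony is regressive.

vowel harmony, regressive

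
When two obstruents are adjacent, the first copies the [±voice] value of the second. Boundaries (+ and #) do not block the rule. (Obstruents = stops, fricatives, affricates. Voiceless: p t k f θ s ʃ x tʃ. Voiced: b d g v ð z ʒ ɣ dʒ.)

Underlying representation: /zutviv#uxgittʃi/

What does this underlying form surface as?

/t/ before /v/ (voiced) → [d]
/x/ before /g/ (voiced) → [ɣ]

[zudviv#uɣgittʃi]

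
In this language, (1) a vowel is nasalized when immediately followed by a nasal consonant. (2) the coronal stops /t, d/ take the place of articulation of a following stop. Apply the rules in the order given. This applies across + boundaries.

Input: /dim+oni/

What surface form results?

[dĩm+õni]

Rule 1: /i/ before nasal /m/ → [ĩ]
Rule 1: /o/ before nasal /n/ → [õ]
After rule 1: dĩm+õni
Rule 2: no segment meets the rule's conditions; no change.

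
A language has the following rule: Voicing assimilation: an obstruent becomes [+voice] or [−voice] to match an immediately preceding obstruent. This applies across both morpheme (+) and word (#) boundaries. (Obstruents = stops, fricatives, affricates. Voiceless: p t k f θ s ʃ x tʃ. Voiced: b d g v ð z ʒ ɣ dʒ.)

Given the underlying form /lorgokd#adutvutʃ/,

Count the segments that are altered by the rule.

2

/d/ after /k/ (voiceless) → [t]
/v/ after /t/ (voiceless) → [f]
2 segments change.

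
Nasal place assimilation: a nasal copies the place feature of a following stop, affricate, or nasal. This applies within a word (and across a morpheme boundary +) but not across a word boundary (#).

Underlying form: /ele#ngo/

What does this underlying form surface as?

/n/ before /g/ (velar) → [ŋ]

[ele#ŋgo]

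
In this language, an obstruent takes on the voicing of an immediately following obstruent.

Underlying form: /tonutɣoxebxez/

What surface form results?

[tonudɣoxepxez]

/t/ before /ɣ/ (voiced) → [d]
/b/ before /x/ (voiceless) → [p]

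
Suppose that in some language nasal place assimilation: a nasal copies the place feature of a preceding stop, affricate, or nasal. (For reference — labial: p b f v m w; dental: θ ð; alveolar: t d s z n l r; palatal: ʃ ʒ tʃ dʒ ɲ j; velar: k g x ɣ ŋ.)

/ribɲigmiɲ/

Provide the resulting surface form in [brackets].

[ribmigŋiɲ]

/ɲ/ after /b/ (labial) → [m]
/m/ after /g/ (velar) → [ŋ]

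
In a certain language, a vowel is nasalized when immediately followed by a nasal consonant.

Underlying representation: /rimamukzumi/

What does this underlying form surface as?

/i/ before nasal /m/ → [ĩ]
/a/ before nasal /m/ → [ã]
/u/ before nasal /m/ → [ũ]

[rĩmãmukzũmi]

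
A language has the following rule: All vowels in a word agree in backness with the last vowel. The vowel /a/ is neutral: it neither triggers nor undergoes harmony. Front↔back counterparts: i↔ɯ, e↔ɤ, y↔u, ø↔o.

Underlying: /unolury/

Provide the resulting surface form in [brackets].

/u/ harmonizes with /y/ ([-back]) → [y]
/o/ harmonizes with /y/ ([-back]) → [ø]
/u/ harmonizes with /y/ ([-back]) → [y]

[ynølyry]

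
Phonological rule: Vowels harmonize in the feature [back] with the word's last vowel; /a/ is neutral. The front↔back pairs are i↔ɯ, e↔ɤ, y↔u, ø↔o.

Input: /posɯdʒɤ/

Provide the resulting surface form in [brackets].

no segment meets the rule's conditions; no change.

[posɯdʒɤ]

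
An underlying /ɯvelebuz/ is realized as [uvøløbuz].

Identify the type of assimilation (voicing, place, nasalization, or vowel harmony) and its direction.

vowel harmony, regressive

/ɯ/→[u] /e/→[ø] /e/→[ø].
Vowels agree with the last vowel, so the harmony is regressive.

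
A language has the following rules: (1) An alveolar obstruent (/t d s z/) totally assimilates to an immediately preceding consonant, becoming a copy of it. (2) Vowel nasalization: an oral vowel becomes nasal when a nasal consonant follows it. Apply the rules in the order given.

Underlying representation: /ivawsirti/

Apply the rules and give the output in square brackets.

[ivawwirri]

Rule 1: /s/ after /w/ → [w] (total assimilation)
Rule 1: /t/ after /r/ → [r] (total assimilation)
After rule 1: ivawwirri
Rule 2: no segment meets the rule's conditions; no change.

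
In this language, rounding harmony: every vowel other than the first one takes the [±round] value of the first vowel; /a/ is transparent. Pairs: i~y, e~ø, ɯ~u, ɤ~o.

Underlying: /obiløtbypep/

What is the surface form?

[obyløtbypøp]

/i/ harmonizes with /o/ ([+round]) → [y]
/e/ harmonizes with /o/ ([+round]) → [ø]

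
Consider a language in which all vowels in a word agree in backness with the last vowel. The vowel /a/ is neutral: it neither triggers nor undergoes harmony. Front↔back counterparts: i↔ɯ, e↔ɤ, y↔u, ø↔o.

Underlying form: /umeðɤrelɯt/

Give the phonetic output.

/e/ harmonizes with /ɯ/ ([+back]) → [ɤ]
/e/ harmonizes with /ɯ/ ([+back]) → [ɤ]

[umɤðɤrɤlɯt]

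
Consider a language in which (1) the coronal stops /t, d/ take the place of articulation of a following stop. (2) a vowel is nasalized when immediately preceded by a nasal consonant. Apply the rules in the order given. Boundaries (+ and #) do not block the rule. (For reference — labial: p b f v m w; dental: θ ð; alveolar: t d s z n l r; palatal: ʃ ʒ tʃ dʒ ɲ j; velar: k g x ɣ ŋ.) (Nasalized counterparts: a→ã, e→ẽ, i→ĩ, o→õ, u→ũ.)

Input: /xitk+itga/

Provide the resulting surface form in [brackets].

Rule 1: /t/ before /k/ (velar) → [k]
Rule 1: /t/ before /g/ (velar) → [k]
After rule 1: xikk+ikga
Rule 2: no segment meets the rule's conditions; no change.

[xikk+ikga]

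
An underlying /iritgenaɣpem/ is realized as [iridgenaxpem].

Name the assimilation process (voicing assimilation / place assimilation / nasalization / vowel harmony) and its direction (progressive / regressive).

/t/→[d] /ɣ/→[x].
Each target copies a feature from the following segment, so the direction is regressive.

voicing assimilation, regressive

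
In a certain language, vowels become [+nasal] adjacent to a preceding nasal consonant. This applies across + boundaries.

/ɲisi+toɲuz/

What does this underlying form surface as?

/i/ after nasal /ɲ/ → [ĩ]
/u/ after nasal /ɲ/ → [ũ]

[ɲĩsi+toɲũz]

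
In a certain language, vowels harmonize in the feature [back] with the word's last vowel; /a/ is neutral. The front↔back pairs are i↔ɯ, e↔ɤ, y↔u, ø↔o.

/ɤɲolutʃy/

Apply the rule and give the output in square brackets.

/ɤ/ harmonizes with /y/ ([-back]) → [e]
/o/ harmonizes with /y/ ([-back]) → [ø]
/u/ harmonizes with /y/ ([-back]) → [y]

[eɲølytʃy]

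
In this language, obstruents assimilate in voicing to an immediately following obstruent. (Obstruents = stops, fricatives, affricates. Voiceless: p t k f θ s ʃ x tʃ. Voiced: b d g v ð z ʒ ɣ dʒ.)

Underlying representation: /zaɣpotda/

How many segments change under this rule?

2

/ɣ/ before /p/ (voiceless) → [x]
/t/ before /d/ (voiced) → [d]
2 segments change.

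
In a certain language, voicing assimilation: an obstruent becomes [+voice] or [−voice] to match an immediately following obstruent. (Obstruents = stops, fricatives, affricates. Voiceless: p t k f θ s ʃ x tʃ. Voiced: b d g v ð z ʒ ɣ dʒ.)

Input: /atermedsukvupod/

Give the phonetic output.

[atermetsugvupod]

/d/ before /s/ (voiceless) → [t]
/k/ before /v/ (voiced) → [g]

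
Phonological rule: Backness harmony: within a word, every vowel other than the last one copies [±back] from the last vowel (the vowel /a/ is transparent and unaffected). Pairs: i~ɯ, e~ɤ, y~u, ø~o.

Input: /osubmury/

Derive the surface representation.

[øsybmyry]

/o/ harmonizes with /y/ ([-back]) → [ø]
/u/ harmonizes with /y/ ([-back]) → [y]
/u/ harmonizes with /y/ ([-back]) → [y]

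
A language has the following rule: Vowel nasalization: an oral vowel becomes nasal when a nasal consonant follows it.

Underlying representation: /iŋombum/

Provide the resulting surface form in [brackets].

[ĩŋõmbũm]

/i/ before nasal /ŋ/ → [ĩ]
/o/ before nasal /m/ → [õ]
/u/ before nasal /m/ → [ũ]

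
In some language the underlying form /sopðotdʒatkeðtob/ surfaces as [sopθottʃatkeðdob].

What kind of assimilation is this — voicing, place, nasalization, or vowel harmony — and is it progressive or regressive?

/ð/→[θ] /dʒ/→[tʃ] /t/→[d].
Each target copies a feature from the preceding segment, so the direction is progressive.

voicing assimilation, progressive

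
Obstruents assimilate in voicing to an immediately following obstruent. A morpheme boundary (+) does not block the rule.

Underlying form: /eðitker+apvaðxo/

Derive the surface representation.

/p/ before /v/ (voiced) → [b]
/ð/ before /x/ (voiceless) → [θ]

[eðitker+abvaθxo]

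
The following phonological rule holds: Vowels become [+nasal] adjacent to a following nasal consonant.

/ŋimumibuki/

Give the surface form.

[ŋĩmũmibuki]

/i/ before nasal /m/ → [ĩ]
/u/ before nasal /m/ → [ũ]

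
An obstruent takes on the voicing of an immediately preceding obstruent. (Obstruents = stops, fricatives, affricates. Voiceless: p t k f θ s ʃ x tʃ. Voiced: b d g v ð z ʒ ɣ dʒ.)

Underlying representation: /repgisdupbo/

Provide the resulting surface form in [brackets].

/g/ after /p/ (voiceless) → [k]
/d/ after /s/ (voiceless) → [t]
/b/ after /p/ (voiceless) → [p]

[repkistuppo]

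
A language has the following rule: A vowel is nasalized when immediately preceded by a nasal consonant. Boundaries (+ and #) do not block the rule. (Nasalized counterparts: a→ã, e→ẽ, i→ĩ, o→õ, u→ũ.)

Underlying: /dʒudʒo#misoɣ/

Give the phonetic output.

/i/ after nasal /m/ → [ĩ]

[dʒudʒo#mĩsoɣ]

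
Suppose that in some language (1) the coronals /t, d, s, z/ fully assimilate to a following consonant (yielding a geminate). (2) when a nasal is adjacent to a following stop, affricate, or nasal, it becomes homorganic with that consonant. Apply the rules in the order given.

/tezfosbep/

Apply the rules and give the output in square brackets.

Rule 1: /z/ before /f/ → [f] (total assimilation)
Rule 1: /s/ before /b/ → [b] (total assimilation)
After rule 1: teffobbep
Rule 2: no segment meets the rule's conditions; no change.

[teffobbep]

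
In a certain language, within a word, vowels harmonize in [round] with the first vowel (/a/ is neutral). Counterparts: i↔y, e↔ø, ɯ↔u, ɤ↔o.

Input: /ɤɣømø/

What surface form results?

/ø/ harmonizes with /ɤ/ ([-round]) → [e]
/ø/ harmonizes with /ɤ/ ([-round]) → [e]

[ɤɣeme]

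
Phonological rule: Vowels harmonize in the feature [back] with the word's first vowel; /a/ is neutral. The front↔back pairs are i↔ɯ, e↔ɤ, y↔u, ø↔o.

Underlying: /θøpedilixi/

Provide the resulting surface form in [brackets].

[θøpedilixi]

no segment meets the rule's conditions; no change.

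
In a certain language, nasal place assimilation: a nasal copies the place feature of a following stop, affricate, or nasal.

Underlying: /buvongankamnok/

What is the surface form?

[buvoŋgaŋkannok]

/n/ before /g/ (velar) → [ŋ]
/n/ before /k/ (velar) → [ŋ]
/m/ before /n/ (alveolar) → [n]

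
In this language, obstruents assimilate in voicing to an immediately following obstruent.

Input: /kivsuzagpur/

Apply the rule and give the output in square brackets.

[kifsuzakpur]

/v/ before /s/ (voiceless) → [f]
/g/ before /p/ (voiceless) → [k]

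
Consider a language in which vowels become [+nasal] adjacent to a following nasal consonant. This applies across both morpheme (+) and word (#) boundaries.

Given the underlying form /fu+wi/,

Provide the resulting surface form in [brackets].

no segment meets the rule's conditions; no change.

[fu+wi]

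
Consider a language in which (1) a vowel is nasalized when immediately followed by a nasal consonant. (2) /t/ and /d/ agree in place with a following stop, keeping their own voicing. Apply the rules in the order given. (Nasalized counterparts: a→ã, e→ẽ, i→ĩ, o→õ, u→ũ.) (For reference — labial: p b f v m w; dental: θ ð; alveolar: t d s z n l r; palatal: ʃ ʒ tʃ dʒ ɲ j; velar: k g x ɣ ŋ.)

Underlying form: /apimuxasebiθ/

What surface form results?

[apĩmuxasebiθ]

Rule 1: /i/ before nasal /m/ → [ĩ]
After rule 1: apĩmuxasebiθ
Rule 2: no segment meets the rule's conditions; no change.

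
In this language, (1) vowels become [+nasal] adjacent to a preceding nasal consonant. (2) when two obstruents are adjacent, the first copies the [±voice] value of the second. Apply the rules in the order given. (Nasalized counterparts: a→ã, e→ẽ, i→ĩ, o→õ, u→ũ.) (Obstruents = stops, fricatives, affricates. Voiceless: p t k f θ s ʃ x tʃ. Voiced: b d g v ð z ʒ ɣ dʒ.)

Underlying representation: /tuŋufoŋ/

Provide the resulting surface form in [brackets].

[tuŋũfoŋ]

Rule 1: /u/ after nasal /ŋ/ → [ũ]
After rule 1: tuŋũfoŋ
Rule 2: no segment meets the rule's conditions; no change.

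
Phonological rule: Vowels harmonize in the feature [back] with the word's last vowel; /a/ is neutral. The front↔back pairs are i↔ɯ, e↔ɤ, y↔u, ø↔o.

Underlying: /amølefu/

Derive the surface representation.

[amolɤfu]

/ø/ harmonizes with /u/ ([+back]) → [o]
/e/ harmonizes with /u/ ([+back]) → [ɤ]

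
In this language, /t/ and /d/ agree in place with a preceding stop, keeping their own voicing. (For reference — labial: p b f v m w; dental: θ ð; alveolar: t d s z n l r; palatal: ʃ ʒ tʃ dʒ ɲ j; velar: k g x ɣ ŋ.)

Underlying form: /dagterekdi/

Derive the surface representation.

[dagkerekgi]

/t/ after /g/ (velar) → [k]
/d/ after /k/ (velar) → [g]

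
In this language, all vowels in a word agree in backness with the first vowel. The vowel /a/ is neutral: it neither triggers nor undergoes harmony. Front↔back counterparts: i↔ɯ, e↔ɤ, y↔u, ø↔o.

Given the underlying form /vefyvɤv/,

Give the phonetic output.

[vefyvev]

/ɤ/ harmonizes with /e/ ([-back]) → [e]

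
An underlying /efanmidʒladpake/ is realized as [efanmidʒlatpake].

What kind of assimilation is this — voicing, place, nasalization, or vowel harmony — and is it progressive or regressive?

voicing assimilation, regressive

/d/→[t].
Each target copies a feature from the following segment, so the direction is regressive.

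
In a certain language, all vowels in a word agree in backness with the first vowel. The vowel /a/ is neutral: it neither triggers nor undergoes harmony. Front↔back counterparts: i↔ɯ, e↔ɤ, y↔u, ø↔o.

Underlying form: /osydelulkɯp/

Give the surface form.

/y/ harmonizes with /o/ ([+back]) → [u]
/e/ harmonizes with /o/ ([+back]) → [ɤ]

[osudɤlulkɯp]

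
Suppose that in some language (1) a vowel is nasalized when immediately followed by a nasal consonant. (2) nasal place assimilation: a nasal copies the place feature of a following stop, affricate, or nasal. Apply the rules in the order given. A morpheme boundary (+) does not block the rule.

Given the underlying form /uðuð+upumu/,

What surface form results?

Rule 1: /u/ before nasal /m/ → [ũ]
After rule 1: uðuð+upũmu
Rule 2: no segment meets the rule's conditions; no change.

[uðuð+upũmu]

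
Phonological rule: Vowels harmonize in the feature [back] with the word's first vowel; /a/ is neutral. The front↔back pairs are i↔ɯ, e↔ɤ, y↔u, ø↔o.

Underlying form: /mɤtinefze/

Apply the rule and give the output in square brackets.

[mɤtɯnɤfzɤ]

/i/ harmonizes with /ɤ/ ([+back]) → [ɯ]
/e/ harmonizes with /ɤ/ ([+back]) → [ɤ]
/e/ harmonizes with /ɤ/ ([+back]) → [ɤ]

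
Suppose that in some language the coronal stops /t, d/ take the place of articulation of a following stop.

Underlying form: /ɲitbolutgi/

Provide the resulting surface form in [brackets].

[ɲipbolukgi]

/t/ before /b/ (labial) → [p]
/t/ before /g/ (velar) → [k]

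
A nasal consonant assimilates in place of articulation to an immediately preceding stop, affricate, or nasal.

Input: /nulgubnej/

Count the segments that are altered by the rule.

1

/n/ after /b/ (labial) → [m]
1 segment changes.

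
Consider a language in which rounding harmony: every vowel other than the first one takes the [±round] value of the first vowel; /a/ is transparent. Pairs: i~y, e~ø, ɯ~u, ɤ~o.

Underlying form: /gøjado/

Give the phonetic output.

[gøjado]

no segment meets the rule's conditions; no change.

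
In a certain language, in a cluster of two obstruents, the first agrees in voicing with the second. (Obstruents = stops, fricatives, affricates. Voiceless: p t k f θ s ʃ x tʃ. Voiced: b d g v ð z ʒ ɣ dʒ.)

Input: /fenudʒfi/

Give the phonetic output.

[fenutʃfi]

/dʒ/ before /f/ (voiceless) → [tʃ]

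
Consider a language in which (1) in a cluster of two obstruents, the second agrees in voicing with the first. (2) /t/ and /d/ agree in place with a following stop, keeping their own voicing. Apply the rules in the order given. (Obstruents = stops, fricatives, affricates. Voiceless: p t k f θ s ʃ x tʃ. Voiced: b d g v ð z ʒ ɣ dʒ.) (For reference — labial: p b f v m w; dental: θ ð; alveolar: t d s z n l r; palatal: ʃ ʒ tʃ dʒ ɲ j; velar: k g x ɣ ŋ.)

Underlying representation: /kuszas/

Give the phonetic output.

Rule 1: /z/ after /s/ (voiceless) → [s]
After rule 1: kussas
Rule 2: no segment meets the rule's conditions; no change.

[kussas]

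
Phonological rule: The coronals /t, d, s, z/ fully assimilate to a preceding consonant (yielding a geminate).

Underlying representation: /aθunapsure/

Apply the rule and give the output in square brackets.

/s/ after /p/ → [p] (total assimilation)

[aθunappure]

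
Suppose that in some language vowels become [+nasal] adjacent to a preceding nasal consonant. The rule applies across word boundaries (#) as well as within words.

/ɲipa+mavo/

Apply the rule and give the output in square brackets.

/i/ after nasal /ɲ/ → [ĩ]
/a/ after nasal /m/ → [ã]

[ɲĩpa+mãvo]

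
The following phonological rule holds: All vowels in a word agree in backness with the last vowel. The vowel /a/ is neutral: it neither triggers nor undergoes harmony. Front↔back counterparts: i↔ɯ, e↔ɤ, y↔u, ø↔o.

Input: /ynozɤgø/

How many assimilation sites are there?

/o/ harmonizes with /ø/ ([-back]) → [ø]
/ɤ/ harmonizes with /ø/ ([-back]) → [e]
2 segments change.

2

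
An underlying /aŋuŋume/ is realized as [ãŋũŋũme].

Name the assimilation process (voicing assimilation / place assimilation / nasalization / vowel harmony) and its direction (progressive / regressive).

nasalization, regressive

/a/→[ã] /u/→[ũ] /u/→[ũ].
Each target copies a feature from the following segment, so the direction is regressive.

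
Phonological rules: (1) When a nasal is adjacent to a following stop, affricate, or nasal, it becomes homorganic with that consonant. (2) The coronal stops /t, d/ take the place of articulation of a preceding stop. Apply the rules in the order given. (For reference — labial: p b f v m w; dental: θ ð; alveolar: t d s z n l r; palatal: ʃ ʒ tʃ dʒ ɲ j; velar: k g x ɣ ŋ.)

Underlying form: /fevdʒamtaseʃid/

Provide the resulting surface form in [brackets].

Rule 1: /m/ before /t/ (alveolar) → [n]
After rule 1: fevdʒantaseʃid
Rule 2: no segment meets the rule's conditions; no change.

[fevdʒantaseʃid]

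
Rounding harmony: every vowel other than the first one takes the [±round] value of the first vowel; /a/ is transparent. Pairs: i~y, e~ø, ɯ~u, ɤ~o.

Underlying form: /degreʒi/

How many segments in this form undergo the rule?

No segment meets the rule's conditions.

0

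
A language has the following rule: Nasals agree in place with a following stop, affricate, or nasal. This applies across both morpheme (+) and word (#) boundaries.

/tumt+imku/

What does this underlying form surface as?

[tunt+iŋku]

/m/ before /t/ (alveolar) → [n]
/m/ before /k/ (velar) → [ŋ]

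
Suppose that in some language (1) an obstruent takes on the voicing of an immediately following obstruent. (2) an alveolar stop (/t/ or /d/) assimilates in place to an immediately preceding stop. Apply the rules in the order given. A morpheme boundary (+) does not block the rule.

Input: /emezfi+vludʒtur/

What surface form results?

[emesfi+vlutʃtur]

Rule 1: /z/ before /f/ (voiceless) → [s]
Rule 1: /dʒ/ before /t/ (voiceless) → [tʃ]
After rule 1: emesfi+vlutʃtur
Rule 2: no segment meets the rule's conditions; no change.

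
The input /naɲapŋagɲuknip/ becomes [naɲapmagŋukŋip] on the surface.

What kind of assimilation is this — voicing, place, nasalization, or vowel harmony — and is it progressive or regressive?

place assimilation, progressive

/ŋ/→[m] /ɲ/→[ŋ] /n/→[ŋ].
Each target copies a feature from the preceding segment, so the direction is progressive.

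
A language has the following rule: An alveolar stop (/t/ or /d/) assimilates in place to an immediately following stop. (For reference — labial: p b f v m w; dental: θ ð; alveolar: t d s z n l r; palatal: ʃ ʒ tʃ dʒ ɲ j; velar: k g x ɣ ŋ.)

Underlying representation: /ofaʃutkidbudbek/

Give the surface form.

/t/ before /k/ (velar) → [k]
/d/ before /b/ (labial) → [b]
/d/ before /b/ (labial) → [b]

[ofaʃukkibbubbek]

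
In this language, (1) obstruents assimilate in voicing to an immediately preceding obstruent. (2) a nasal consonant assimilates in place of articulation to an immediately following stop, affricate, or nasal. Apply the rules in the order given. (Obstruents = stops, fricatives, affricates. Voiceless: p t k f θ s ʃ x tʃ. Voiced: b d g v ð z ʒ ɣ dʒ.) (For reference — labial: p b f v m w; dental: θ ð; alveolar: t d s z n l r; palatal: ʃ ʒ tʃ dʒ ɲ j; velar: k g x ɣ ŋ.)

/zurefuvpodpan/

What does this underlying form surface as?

Rule 1: /p/ after /v/ (voiced) → [b]
Rule 1: /p/ after /d/ (voiced) → [b]
After rule 1: zurefuvbodban
Rule 2: no segment meets the rule's conditions; no change.

[zurefuvbodban]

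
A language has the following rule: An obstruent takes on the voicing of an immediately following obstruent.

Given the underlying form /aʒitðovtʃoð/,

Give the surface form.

[aʒidðoftʃoð]

/t/ before /ð/ (voiced) → [d]
/v/ before /tʃ/ (voiceless) → [f]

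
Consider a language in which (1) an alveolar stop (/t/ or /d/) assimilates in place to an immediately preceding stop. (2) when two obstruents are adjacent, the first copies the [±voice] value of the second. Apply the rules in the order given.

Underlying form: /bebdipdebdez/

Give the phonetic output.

Rule 1: /d/ after /b/ (labial) → [b]
Rule 1: /d/ after /p/ (labial) → [b]
Rule 1: /d/ after /b/ (labial) → [b]
After rule 1: bebbipbebbez
Rule 2: /p/ before /b/ (voiced) → [b]

[bebbibbebbez]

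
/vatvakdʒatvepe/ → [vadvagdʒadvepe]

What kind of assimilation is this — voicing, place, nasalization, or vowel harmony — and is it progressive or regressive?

voicing assimilation, regressive

/t/→[d] /k/→[g] /t/→[d].
Each target copies a feature from the following segment, so the direction is regressive.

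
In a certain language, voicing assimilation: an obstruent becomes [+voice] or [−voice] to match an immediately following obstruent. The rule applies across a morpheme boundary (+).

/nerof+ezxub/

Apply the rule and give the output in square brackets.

/z/ before /x/ (voiceless) → [s]

[nerof+esxub]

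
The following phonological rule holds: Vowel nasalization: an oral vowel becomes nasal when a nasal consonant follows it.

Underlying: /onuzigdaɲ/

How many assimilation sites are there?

2

/o/ before nasal /n/ → [õ]
/a/ before nasal /ɲ/ → [ã]
2 segments change.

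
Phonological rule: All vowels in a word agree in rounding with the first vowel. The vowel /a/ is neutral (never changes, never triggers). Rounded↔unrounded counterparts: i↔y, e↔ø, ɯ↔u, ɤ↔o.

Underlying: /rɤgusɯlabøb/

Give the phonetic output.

[rɤgɯsɯlabeb]

/u/ harmonizes with /ɤ/ ([-round]) → [ɯ]
/ø/ harmonizes with /ɤ/ ([-round]) → [e]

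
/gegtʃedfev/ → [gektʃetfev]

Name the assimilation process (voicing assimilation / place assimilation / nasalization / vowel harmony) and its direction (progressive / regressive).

voicing assimilation, regressive

/g/→[k] /d/→[t].
Each target copies a feature from the following segment, so the direction is regressive.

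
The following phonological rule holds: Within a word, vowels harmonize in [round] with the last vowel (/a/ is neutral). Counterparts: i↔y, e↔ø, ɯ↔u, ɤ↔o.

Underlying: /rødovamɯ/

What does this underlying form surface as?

/ø/ harmonizes with /ɯ/ ([-round]) → [e]
/o/ harmonizes with /ɯ/ ([-round]) → [ɤ]

[redɤvamɯ]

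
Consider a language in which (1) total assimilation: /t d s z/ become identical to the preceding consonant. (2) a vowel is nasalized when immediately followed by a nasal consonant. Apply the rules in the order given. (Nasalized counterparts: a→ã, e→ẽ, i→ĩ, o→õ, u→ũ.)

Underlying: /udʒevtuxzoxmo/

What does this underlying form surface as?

Rule 1: /t/ after /v/ → [v] (total assimilation)
Rule 1: /z/ after /x/ → [x] (total assimilation)
After rule 1: udʒevvuxxoxmo
Rule 2: no segment meets the rule's conditions; no change.

[udʒevvuxxoxmo]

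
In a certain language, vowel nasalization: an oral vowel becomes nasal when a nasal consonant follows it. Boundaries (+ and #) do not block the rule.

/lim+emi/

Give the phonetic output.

/i/ before nasal /m/ → [ĩ]
/e/ before nasal /m/ → [ẽ]

[lĩm+ẽmi]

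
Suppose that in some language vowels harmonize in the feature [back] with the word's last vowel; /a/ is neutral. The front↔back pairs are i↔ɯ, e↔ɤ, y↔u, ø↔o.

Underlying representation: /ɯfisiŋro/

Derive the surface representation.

[ɯfɯsɯŋro]

/i/ harmonizes with /o/ ([+back]) → [ɯ]
/i/ harmonizes with /o/ ([+back]) → [ɯ]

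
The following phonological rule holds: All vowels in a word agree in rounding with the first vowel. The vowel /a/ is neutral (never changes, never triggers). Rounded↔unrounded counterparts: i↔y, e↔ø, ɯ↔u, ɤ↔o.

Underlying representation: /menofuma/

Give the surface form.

[menɤfɯma]

/o/ harmonizes with /e/ ([-round]) → [ɤ]
/u/ harmonizes with /e/ ([-round]) → [ɯ]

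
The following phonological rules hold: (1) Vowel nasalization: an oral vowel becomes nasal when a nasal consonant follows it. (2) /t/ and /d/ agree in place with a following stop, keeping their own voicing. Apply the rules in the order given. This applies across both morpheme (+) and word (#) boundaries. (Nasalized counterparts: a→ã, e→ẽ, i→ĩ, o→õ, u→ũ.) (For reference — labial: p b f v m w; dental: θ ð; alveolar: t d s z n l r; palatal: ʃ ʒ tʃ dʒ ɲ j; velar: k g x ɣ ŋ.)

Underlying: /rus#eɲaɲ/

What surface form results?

[rus#ẽɲãɲ]

Rule 1: /e/ before nasal /ɲ/ → [ẽ]
Rule 1: /a/ before nasal /ɲ/ → [ã]
After rule 1: rus#ẽɲãɲ
Rule 2: no segment meets the rule's conditions; no change.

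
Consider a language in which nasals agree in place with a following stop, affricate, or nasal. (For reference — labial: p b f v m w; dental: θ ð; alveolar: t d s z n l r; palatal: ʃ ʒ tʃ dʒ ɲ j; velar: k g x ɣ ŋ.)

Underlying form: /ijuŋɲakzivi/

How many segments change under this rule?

/ŋ/ before /ɲ/ (palatal) → [ɲ]
1 segment changes.

1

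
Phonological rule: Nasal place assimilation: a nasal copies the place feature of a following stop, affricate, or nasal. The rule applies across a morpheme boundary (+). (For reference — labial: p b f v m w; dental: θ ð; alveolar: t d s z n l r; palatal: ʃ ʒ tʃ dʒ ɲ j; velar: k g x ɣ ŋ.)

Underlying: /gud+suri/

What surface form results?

[gud+suri]

no segment meets the rule's conditions; no change.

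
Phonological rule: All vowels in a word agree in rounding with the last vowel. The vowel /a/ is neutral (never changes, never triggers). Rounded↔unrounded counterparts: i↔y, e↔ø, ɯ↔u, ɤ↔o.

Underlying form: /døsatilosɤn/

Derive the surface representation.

/ø/ harmonizes with /ɤ/ ([-round]) → [e]
/o/ harmonizes with /ɤ/ ([-round]) → [ɤ]

[desatilɤsɤn]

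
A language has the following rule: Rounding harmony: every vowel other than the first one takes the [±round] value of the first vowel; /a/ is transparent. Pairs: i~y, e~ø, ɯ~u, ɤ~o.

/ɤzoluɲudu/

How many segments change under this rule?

4

/o/ harmonizes with /ɤ/ ([-round]) → [ɤ]
/u/ harmonizes with /ɤ/ ([-round]) → [ɯ]
/u/ harmonizes with /ɤ/ ([-round]) → [ɯ]
/u/ harmonizes with /ɤ/ ([-round]) → [ɯ]
4 segments change.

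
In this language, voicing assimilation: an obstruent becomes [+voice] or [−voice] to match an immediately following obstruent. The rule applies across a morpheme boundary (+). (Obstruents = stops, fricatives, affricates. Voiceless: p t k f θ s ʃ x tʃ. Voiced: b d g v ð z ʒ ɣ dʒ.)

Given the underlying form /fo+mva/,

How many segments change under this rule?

No segment meets the rule's conditions.

0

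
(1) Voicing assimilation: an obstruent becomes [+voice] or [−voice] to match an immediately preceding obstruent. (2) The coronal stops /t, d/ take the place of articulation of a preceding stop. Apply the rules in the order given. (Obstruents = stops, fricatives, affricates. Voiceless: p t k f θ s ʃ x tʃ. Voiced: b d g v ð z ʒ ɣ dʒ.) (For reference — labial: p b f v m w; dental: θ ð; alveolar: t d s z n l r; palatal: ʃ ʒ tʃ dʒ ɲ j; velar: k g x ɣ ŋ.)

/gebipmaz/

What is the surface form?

[gebipmaz]

Rule 1: no segment meets the rule's conditions; no change.
After rule 1: gebipmaz
Rule 2: no segment meets the rule's conditions; no change.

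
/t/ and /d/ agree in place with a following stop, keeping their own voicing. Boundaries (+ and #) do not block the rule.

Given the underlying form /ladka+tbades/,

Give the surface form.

[lagka+pbades]

/d/ before /k/ (velar) → [g]
/t/ before /b/ (labial) → [p]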